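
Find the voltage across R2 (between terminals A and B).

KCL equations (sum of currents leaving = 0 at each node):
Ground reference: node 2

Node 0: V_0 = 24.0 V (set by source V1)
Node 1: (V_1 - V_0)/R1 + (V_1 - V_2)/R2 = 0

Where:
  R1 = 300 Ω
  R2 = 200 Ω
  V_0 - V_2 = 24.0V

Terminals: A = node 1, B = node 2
R1 and R2 are in series across V1 (node 0 → node 1 → node 2), and the output A–B is taken across R2, so this is a voltage divider.
Series current: I = V1/(R1 + R2) = 24/(300 + 200) = 24/500 = 0.048 A
V_R2 = I × R2 = V1 × R2/(R1 + R2) = 24 × 200/500 = 9.6 V

Final answer: 9.6 V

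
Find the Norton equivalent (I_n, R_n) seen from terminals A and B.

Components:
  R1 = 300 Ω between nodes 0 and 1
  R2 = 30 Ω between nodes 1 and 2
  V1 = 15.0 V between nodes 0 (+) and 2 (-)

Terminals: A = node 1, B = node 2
Find the Thévenin equivalent first; then I_n = V_th/R_th and R_n = R_th.
Step 1 — V_th is the open-circuit voltage V_A - V_B (nothing connected across the terminals).
Nodal analysis, taking node 2 as the 0 V reference.
Source V1 fixes V_0 = 15 V.
KCL at each unknown node (sum of currents leaving = 0; resistances in Ω):
  Node 1: (V_1 - 15)/300 + (V_1 - 0)/30 = 0
Collecting terms: 0.03667 × V_1 = 0.05  =>  V_1 = 1.364 V
V_th = V_1 - V_2 = 1.364 - 0 = 1.364 V
Step 2 — R_th: zero the source — replace V1 by a short circuit (node 2 merges into node 0) — and find the resistance seen between A (node 1) and B (node 0).
Reduce the network between node 1 (A) and node 0 (B) by series/parallel combination:
  Rp1 = R1 ‖ R2 (parallel, both between nodes 0 and 1) = 1/(1/300 + 1/30) = 27.27 Ω
R_th = 27.27 Ω
I_n = V_th/R_th = 1.364/27.27 = 0.05 A, and R_n = R_th = 27.27 Ω

Final answer: I_n = 0.05 A, R_n = 27.27 Ω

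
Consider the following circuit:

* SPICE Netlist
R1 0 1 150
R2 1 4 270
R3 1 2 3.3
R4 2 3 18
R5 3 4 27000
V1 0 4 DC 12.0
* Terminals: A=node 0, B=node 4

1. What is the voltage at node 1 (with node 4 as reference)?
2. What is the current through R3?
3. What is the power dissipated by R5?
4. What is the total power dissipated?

Nodal analysis, taking node 4 as the 0 V reference.
Source V1 fixes V_0 = 12 V.
KCL at each unknown node (sum of currents leaving = 0; resistances in Ω):
  Node 1: (V_1 - 12)/150 + (V_1 - 0)/270 + (V_1 - V_2)/3.3 = 0
  Node 2: (V_2 - V_1)/3.3 + (V_2 - V_3)/18 = 0
  Node 3: (V_3 - V_2)/18 + (V_3 - 0)/27000 = 0
Collecting terms (coefficients in siemens):
  0.3134·V_1 - 0.303·V_2 = 0.08
  0.3586·V_2 - 0.303·V_1 - 0.05556·V_3 = 0
  0.05559·V_3 - 0.05556·V_2 = 0
Solving these 3 simultaneous equations (Gaussian elimination) gives:
  V_1 = 7.687 V, V_2 = 7.686 V, V_3 = 7.681 V
Part 1:
  Read off the nodal solution: V_1 = 7.687 V
Part 2:
  I_R3 = (V_1 - V_2)/R3 = (7.687 - 7.686)/3.3 = 0.0002845 A
  Magnitude: I_R3 = 0.0002845 A
Part 3:
  I_R5 = (V_3 - V_4)/R5 = (7.681 - 0)/27000 = 0.0002845 A
  P_R5 = I_R5² × R5 = (0.0002845)² × 27000 = 0.002185 W
Part 4:
  Power in each resistor, P = (ΔV)²/R:
    P_R1 = (12 - 7.687)²/150 = 0.124 W
    P_R2 = (7.687 - 0)²/270 = 0.2188 W
    P_R3 = (7.687 - 7.686)²/3.3 = 0.0000002671 W
    P_R4 = (7.686 - 7.681)²/18 = 0.000001457 W
    P_R5 = (7.681 - 0)²/27000 = 0.002185 W
  P_total = P_R1 + P_R2 + P_R3 + P_R4 + P_R5 = 0.3451 W

Final answers:
1. V_1 = 7.687 V
2. I_R3 = 0.0002845 A
3. P_R5 = 0.002185 W
4. P_total = 0.3451 W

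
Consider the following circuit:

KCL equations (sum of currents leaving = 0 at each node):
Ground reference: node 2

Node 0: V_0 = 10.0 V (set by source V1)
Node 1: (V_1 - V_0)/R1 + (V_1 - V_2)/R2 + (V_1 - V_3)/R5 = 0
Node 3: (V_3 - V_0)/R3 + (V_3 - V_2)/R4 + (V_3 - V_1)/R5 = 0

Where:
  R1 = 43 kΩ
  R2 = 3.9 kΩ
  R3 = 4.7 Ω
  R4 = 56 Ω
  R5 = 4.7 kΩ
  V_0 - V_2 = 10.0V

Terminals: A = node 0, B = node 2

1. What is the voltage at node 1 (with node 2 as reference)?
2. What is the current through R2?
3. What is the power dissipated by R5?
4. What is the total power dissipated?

Nodal analysis, taking node 2 as the 0 V reference.
Source V1 fixes V_0 = 10 V.
KCL at each unknown node (sum of currents leaving = 0; resistances in Ω):
  Node 1: (V_1 - 10)/43000 + (V_1 - 0)/3900 + (V_1 - V_3)/4700 = 0
  Node 3: (V_3 - 10)/4.7 + (V_3 - 0)/56 + (V_3 - V_1)/4700 = 0
Collecting terms (coefficients in siemens):
  0.0004924·V_1 - 0.0002128·V_3 = 0.0002326
  0.2308·V_3 - 0.0002128·V_1 = 2.128
Determinant D = (0.0004924)(0.2308) - (-0.0002128)(-0.0002128) = 0.0001136
V_1 = [(0.0002326)(0.2308) - (-0.0002128)(2.128)]/D = 4.457 V
V_3 = [(0.0004924)(2.128) - (0.0002326)(-0.0002128)]/D = 9.221 V
Part 1:
  Read off the nodal solution: V_1 = 4.457 V
Part 2:
  I_R2 = (V_1 - V_2)/R2 = (4.457 - 0)/3900 = 0.001143 A
  Magnitude: I_R2 = 0.001143 A
Part 3:
  I_R5 = (V_1 - V_3)/R5 = (4.457 - 9.221)/4700 = -0.001014 A
  P_R5 = I_R5² × R5 = (-0.001014)² × 4700 = 0.00483 W
Part 4:
  Power in each resistor, P = (ΔV)²/R:
    P_R1 = (10 - 4.457)²/43000 = 0.0007147 W
    P_R2 = (4.457 - 0)²/3900 = 0.005092 W
    P_R3 = (10 - 9.221)²/4.7 = 0.129 W
    P_R4 = (0 - 9.221)²/56 = 1.518 W
    P_R5 = (4.457 - 9.221)²/4700 = 0.00483 W
  P_total = P_R1 + P_R2 + P_R3 + P_R4 + P_R5 = 1.658 W

Final answers:
1. V_1 = 4.457 V
2. I_R2 = 0.001143 A
3. P_R5 = 0.00483 W
4. P_total = 1.658 W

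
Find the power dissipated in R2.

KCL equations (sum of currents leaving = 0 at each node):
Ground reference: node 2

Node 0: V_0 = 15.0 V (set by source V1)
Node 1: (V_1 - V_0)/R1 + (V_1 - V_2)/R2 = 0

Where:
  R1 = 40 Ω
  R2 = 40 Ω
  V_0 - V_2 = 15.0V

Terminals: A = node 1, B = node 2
Nodal analysis, taking node 2 as the 0 V reference.
Source V1 fixes V_0 = 15 V.
KCL at each unknown node (sum of currents leaving = 0; resistances in Ω):
  Node 1: (V_1 - 15)/40 + (V_1 - 0)/40 = 0
Collecting terms: 0.05 × V_1 = 0.375  =>  V_1 = 7.5 V
I_R2 = (V_1 - V_2)/R2 = (7.5 - 0)/40 = 0.1875 A
P_R2 = I_R2² × R2 = (0.1875)² × 40 = 1.406 W

Final answer: 1.406 W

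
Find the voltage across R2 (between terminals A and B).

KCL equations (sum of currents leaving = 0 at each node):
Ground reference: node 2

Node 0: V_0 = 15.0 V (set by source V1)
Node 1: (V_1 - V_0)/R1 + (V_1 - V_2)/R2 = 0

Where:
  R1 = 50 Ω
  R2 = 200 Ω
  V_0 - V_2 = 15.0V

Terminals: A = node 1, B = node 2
R1 and R2 are in series across V1 (node 0 → node 1 → node 2), and the output A–B is taken across R2, so this is a voltage divider.
Series current: I = V1/(R1 + R2) = 15/(50 + 200) = 15/250 = 0.06 A
V_R2 = I × R2 = V1 × R2/(R1 + R2) = 15 × 200/250 = 12 V

Final answer: 12 V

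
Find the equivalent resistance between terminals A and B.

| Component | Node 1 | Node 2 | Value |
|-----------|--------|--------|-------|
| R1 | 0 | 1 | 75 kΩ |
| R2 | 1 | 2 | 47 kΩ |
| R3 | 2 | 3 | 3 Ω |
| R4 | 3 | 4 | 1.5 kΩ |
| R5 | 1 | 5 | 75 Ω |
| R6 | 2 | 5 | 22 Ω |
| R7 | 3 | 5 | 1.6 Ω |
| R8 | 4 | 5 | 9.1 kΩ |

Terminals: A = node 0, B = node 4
The network is not a plain series/parallel combination. Inject a 1 A test current into terminal A (node 0) and return it from terminal B (node 4); then R_eq = V_A / (1 A).
Nodal analysis, taking node 4 as the 0 V reference.
Current source I_test pushes 1 A into node 0 and draws it out of node 4.
KCL at each unknown node (sum of currents leaving = 0; resistances in Ω):
  Node 0: (V_0 - V_1)/75000 - 1 = 0
  Node 1: (V_1 - V_0)/75000 + (V_1 - V_2)/47000 + (V_1 - V_5)/75 = 0
  Node 2: (V_2 - V_1)/47000 + (V_2 - V_3)/3 + (V_2 - V_5)/22 = 0
  Node 3: (V_3 - V_2)/3 + (V_3 - 0)/1500 + (V_3 - V_5)/1.6 = 0
  Node 5: (V_5 - V_1)/75 + (V_5 - V_2)/22 + (V_5 - V_3)/1.6 + (V_5 - 0)/9100 = 0
Collecting terms (coefficients in siemens):
  0.00001333·V_0 - 0.00001333·V_1 = 1
  0.01337·V_1 - 0.00001333·V_0 - 0.00002128·V_2 - 0.01333·V_5 = 0
  0.3788·V_2 - 0.00002128·V_1 - 0.3333·V_3 - 0.04545·V_5 = 0
  0.959·V_3 - 0.3333·V_2 - 0.625·V_5 = 0
  0.6839·V_5 - 0.01333·V_1 - 0.04545·V_2 - 0.625·V_3 = 0
Solving these 5 simultaneous equations (Gaussian elimination) gives:
  V_0 = 76360 V, V_1 = 1364 V, V_2 = 1288 V, V_3 = 1288 V
  V_5 = 1289 V
R_eq = V_0 / 1 A = 76360 Ω = 76.36 kΩ

Final answer: 76.36 kΩ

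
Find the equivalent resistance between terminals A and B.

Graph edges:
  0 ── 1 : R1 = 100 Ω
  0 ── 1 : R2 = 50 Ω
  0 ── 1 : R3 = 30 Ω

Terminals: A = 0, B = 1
Reduce the network between node 0 (A) and node 1 (B) by series/parallel combination:
  Rp1 = R1 ‖ R2 ‖ R3 (parallel, all between nodes 0 and 1) = 1/(1/100 + 1/50 + 1/30) = 15.79 Ω
R_eq = 15.79 Ω

Final answer: 15.79 Ω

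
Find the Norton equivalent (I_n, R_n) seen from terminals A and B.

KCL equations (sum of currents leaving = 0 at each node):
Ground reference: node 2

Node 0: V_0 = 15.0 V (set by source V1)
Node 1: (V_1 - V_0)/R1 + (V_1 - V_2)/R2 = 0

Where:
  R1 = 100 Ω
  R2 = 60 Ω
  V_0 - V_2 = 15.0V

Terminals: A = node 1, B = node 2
Find the Thévenin equivalent first; then I_n = V_th/R_th and R_n = R_th.
Step 1 — V_th is the open-circuit voltage V_A - V_B (nothing connected across the terminals).
Nodal analysis, taking node 2 as the 0 V reference.
Source V1 fixes V_0 = 15 V.
KCL at each unknown node (sum of currents leaving = 0; resistances in Ω):
  Node 1: (V_1 - 15)/100 + (V_1 - 0)/60 = 0
Collecting terms: 0.02667 × V_1 = 0.15  =>  V_1 = 5.625 V
V_th = V_1 - V_2 = 5.625 - 0 = 5.625 V
Step 2 — R_th: zero the source — replace V1 by a short circuit (node 2 merges into node 0) — and find the resistance seen between A (node 1) and B (node 0).
Reduce the network between node 1 (A) and node 0 (B) by series/parallel combination:
  Rp1 = R1 ‖ R2 (parallel, both between nodes 0 and 1) = 1/(1/100 + 1/60) = 37.5 Ω
R_th = 37.5 Ω
I_n = V_th/R_th = 5.625/37.5 = 0.15 A, and R_n = R_th = 37.5 Ω

Final answer: I_n = 0.15 A, R_n = 37.5 Ω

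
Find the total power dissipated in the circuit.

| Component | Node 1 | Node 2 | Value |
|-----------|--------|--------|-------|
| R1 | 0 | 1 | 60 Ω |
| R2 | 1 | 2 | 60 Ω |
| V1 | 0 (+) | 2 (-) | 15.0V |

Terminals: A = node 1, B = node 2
Nodal analysis, taking node 2 as the 0 V reference.
Source V1 fixes V_0 = 15 V.
KCL at each unknown node (sum of currents leaving = 0; resistances in Ω):
  Node 1: (V_1 - 15)/60 + (V_1 - 0)/60 = 0
Collecting terms: 0.03333 × V_1 = 0.25  =>  V_1 = 7.5 V
Power in each resistor, P = (ΔV)²/R:
  P_R1 = (15 - 7.5)²/60 = 0.9375 W
  P_R2 = (7.5 - 0)²/60 = 0.9375 W
P_total = P_R1 + P_R2 = 1.875 W

Final answer: 1.875 W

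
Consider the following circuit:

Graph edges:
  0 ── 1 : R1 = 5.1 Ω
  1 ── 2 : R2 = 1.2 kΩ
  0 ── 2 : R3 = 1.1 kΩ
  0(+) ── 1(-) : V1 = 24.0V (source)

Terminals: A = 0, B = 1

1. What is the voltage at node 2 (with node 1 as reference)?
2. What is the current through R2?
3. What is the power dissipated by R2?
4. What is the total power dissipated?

Nodal analysis, taking node 1 as the 0 V reference.
Source V1 fixes V_0 = 24 V.
KCL at each unknown node (sum of currents leaving = 0; resistances in Ω):
  Node 2: (V_2 - 0)/1200 + (V_2 - 24)/1100 = 0
Collecting terms: 0.001742 × V_2 = 0.02182  =>  V_2 = 12.52 V
Part 1:
  Read off the nodal solution: V_2 = 12.52 V
Part 2:
  I_R2 = (V_1 - V_2)/R2 = (0 - 12.52)/1200 = -0.01043 A
  Magnitude: I_R2 = 0.01043 A
Part 3:
  I_R2 = (V_1 - V_2)/R2 = (0 - 12.52)/1200 = -0.01043 A
  P_R2 = I_R2² × R2 = (-0.01043)² × 1200 = 0.1307 W
Part 4:
  Power in each resistor, P = (ΔV)²/R:
    P_R1 = (24 - 0)²/5.1 = 112.9 W
    P_R2 = (0 - 12.52)²/1200 = 0.1307 W
    P_R3 = (24 - 12.52)²/1100 = 0.1198 W
  P_total = P_R1 + P_R2 + P_R3 = 113.2 W

Final answers:
1. V_2 = 12.52 V
2. I_R2 = 0.01043 A
3. P_R2 = 0.1307 W
4. P_total = 113.2 W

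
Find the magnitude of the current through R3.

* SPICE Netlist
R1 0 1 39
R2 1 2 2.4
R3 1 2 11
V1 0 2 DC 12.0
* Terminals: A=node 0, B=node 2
Nodal analysis, taking node 2 as the 0 V reference.
Source V1 fixes V_0 = 12 V.
KCL at each unknown node (sum of currents leaving = 0; resistances in Ω):
  Node 1: (V_1 - 12)/39 + (V_1 - 0)/2.4 + (V_1 - 0)/11 = 0
Collecting terms: 0.5332 × V_1 = 0.3077  =>  V_1 = 0.577 V
I_R3 = (V_1 - V_2)/R3 = (0.577 - 0)/11 = 0.05246 A
|I_R3| = 0.05246 A

Final answer: |I_R3| = 0.05246 A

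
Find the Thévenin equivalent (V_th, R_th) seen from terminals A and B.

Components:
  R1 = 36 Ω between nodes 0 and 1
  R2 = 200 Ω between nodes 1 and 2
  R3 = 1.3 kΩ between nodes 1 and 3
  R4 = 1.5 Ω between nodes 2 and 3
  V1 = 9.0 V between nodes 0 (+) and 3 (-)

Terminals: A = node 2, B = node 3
Step 1 — V_th is the open-circuit voltage V_A - V_B (nothing connected across the terminals).
Nodal analysis, taking node 3 as the 0 V reference.
Source V1 fixes V_0 = 9 V.
KCL at each unknown node (sum of currents leaving = 0; resistances in Ω):
  Node 1: (V_1 - 9)/36 + (V_1 - V_2)/200 + (V_1 - 0)/1300 = 0
  Node 2: (V_2 - V_1)/200 + (V_2 - 0)/1.5 = 0
Collecting terms (coefficients in siemens):
  0.03355·V_1 - 0.005·V_2 = 0.25
  0.6717·V_2 - 0.005·V_1 = 0
Determinant D = (0.03355)(0.6717) - (-0.005)(-0.005) = 0.02251
V_1 = [(0.25)(0.6717) - (-0.005)(0)]/D = 7.461 V
V_2 = [(0.03355)(0) - (0.25)(-0.005)]/D = 0.05554 V
V_th = V_2 - V_3 = 0.05554 - 0 = 0.05554 V
Step 2 — R_th: zero the source — replace V1 by a short circuit (node 3 merges into node 0) — and find the resistance seen between A (node 2) and B (node 0).
Reduce the network between node 2 (A) and node 0 (B) by series/parallel combination:
  Rp1 = R1 ‖ R3 (parallel, both between nodes 0 and 1) = 1/(1/36 + 1/1300) = 35.03 Ω
  Rs1 = R2 + Rp1 (series, joined only at node 1) = 200 + 35.03 = 235 Ω
  Rp2 = R4 ‖ Rs1 (parallel, both between nodes 0 and 2) = 1/(1/1.5 + 1/235) = 1.49 Ω
R_th = 1.49 Ω

Final answer: V_th = 0.05554 V, R_th = 1.49 Ω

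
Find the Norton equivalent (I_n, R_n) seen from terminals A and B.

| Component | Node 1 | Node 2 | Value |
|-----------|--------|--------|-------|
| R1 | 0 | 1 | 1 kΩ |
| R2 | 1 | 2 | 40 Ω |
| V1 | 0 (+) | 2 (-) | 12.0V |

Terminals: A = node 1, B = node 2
Find the Thévenin equivalent first; then I_n = V_th/R_th and R_n = R_th.
Step 1 — V_th is the open-circuit voltage V_A - V_B (nothing connected across the terminals).
Nodal analysis, taking node 2 as the 0 V reference.
Source V1 fixes V_0 = 12 V.
KCL at each unknown node (sum of currents leaving = 0; resistances in Ω):
  Node 1: (V_1 - 12)/1000 + (V_1 - 0)/40 = 0
Collecting terms: 0.026 × V_1 = 0.012  =>  V_1 = 0.4615 V
V_th = V_1 - V_2 = 0.4615 - 0 = 0.4615 V
Step 2 — R_th: zero the source — replace V1 by a short circuit (node 2 merges into node 0) — and find the resistance seen between A (node 1) and B (node 0).
Reduce the network between node 1 (A) and node 0 (B) by series/parallel combination:
  Rp1 = R1 ‖ R2 (parallel, both between nodes 0 and 1) = 1/(1/1000 + 1/40) = 38.46 Ω
R_th = 38.46 Ω
I_n = V_th/R_th = 0.4615/38.46 = 0.012 A, and R_n = R_th = 38.46 Ω

Final answer: I_n = 0.012 A, R_n = 38.46 Ω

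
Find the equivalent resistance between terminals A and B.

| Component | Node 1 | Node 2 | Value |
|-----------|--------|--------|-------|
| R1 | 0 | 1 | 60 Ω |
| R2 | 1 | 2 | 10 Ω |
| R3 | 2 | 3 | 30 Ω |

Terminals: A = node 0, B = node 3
Reduce the network between node 0 (A) and node 3 (B) by series/parallel combination:
  Rs1 = R1 + R2 (series, joined only at node 1) = 60 + 10 = 70 Ω
  Rs2 = R3 + Rs1 (series, joined only at node 2) = 30 + 70 = 100 Ω
R_eq = 100 Ω

Final answer: 100 Ω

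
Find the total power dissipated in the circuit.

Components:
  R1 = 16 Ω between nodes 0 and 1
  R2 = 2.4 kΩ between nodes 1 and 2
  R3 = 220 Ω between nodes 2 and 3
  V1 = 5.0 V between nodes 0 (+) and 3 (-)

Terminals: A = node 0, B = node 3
Nodal analysis, taking node 3 as the 0 V reference.
Source V1 fixes V_0 = 5 V.
KCL at each unknown node (sum of currents leaving = 0; resistances in Ω):
  Node 1: (V_1 - 5)/16 + (V_1 - V_2)/2400 = 0
  Node 2: (V_2 - V_1)/2400 + (V_2 - 0)/220 = 0
Collecting terms (coefficients in siemens):
  0.06292·V_1 - 0.0004167·V_2 = 0.3125
  0.004962·V_2 - 0.0004167·V_1 = 0
Determinant D = (0.06292)(0.004962) - (-0.0004167)(-0.0004167) = 0.000312
V_1 = [(0.3125)(0.004962) - (-0.0004167)(0)]/D = 4.97 V
V_2 = [(0.06292)(0) - (0.3125)(-0.0004167)]/D = 0.4173 V
Power in each resistor, P = (ΔV)²/R:
  P_R1 = (5 - 4.97)²/16 = 0.00005757 W
  P_R2 = (4.97 - 0.4173)²/2400 = 0.008635 W
  P_R3 = (0.4173 - 0)²/220 = 0.0007915 W
P_total = P_R1 + P_R2 + P_R3 = 0.009484 W

Final answer: 0.009484 W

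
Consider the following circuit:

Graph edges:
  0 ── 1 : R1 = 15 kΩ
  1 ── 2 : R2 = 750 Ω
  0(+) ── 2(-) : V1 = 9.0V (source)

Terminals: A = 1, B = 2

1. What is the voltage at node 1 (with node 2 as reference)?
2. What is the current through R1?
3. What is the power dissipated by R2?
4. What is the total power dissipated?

Nodal analysis, taking node 2 as the 0 V reference.
Source V1 fixes V_0 = 9 V.
KCL at each unknown node (sum of currents leaving = 0; resistances in Ω):
  Node 1: (V_1 - 9)/15000 + (V_1 - 0)/750 = 0
Collecting terms: 0.0014 × V_1 = 0.0006  =>  V_1 = 0.4286 V
Part 1:
  Read off the nodal solution: V_1 = 0.4286 V
Part 2:
  I_R1 = (V_0 - V_1)/R1 = (9 - 0.4286)/15000 = 0.0005714 A
  Magnitude: I_R1 = 0.0005714 A
Part 3:
  I_R2 = (V_1 - V_2)/R2 = (0.4286 - 0)/750 = 0.0005714 A
  P_R2 = I_R2² × R2 = (0.0005714)² × 750 = 0.0002449 W
Part 4:
  Power in each resistor, P = (ΔV)²/R:
    P_R1 = (9 - 0.4286)²/15000 = 0.004898 W
    P_R2 = (0.4286 - 0)²/750 = 0.0002449 W
  P_total = P_R1 + P_R2 = 0.005143 W

Final answers:
1. V_1 = 0.4286 V
2. I_R1 = 0.0005714 A
3. P_R2 = 0.0002449 W
4. P_total = 0.005143 W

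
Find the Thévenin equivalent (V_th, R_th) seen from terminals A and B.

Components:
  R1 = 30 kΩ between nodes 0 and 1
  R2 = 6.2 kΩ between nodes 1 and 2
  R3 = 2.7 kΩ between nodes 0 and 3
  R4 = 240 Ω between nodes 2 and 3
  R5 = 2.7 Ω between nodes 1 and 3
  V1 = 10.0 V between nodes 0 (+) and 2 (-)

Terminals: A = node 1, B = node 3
Step 1 — V_th is the open-circuit voltage V_A - V_B (nothing connected across the terminals).
Nodal analysis, taking node 2 as the 0 V reference.
Source V1 fixes V_0 = 10 V.
KCL at each unknown node (sum of currents leaving = 0; resistances in Ω):
  Node 1: (V_1 - 10)/30000 + (V_1 - 0)/6200 + (V_1 - V_3)/2.7 = 0
  Node 3: (V_3 - 10)/2700 + (V_3 - 0)/240 + (V_3 - V_1)/2.7 = 0
Collecting terms (coefficients in siemens):
  0.3706·V_1 - 0.3704·V_3 = 0.0003333
  0.3749·V_3 - 0.3704·V_1 = 0.003704
Determinant D = (0.3706)(0.3749) - (-0.3704)(-0.3704) = 0.001753
V_1 = [(0.0003333)(0.3749) - (-0.3704)(0.003704)]/D = 0.8536 V
V_3 = [(0.3706)(0.003704) - (0.0003333)(-0.3704)]/D = 0.8532 V
V_th = V_1 - V_3 = 0.8536 - 0.8532 = 0.0004514 V
Step 2 — R_th: zero the source — replace V1 by a short circuit (node 2 merges into node 0) — and find the resistance seen between A (node 1) and B (node 3).
Reduce the network between node 1 (A) and node 3 (B) by series/parallel combination:
  Rp1 = R1 ‖ R2 (parallel, both between nodes 0 and 1) = 1/(1/30000 + 1/6200) = 5138 Ω
  Rp2 = R3 ‖ R4 (parallel, both between nodes 0 and 3) = 1/(1/2700 + 1/240) = 220.4 Ω
  Rs1 = Rp1 + Rp2 (series, joined only at node 0) = 5138 + 220.4 = 5359 Ω
  Rp3 = R5 ‖ Rs1 (parallel, both between nodes 1 and 3) = 1/(1/2.7 + 1/5359) = 2.699 Ω
R_th = 2.699 Ω

Final answer: V_th = 0.0004514 V, R_th = 2.699 Ω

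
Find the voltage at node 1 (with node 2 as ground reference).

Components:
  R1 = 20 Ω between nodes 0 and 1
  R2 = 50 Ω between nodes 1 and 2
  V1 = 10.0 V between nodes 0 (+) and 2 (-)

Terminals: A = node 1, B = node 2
Nodal analysis, taking node 2 as the 0 V reference.
Source V1 fixes V_0 = 10 V.
KCL at each unknown node (sum of currents leaving = 0; resistances in Ω):
  Node 1: (V_1 - 10)/20 + (V_1 - 0)/50 = 0
Collecting terms: 0.07 × V_1 = 0.5  =>  V_1 = 7.143 V
The requested potential is V_1 = 7.143 V.

Final answer: V_1 = 7.143 V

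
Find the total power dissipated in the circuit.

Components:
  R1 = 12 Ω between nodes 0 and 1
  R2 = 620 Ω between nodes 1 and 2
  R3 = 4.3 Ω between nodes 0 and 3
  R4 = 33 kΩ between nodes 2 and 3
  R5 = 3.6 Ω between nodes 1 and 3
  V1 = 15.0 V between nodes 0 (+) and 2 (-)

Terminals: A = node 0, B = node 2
Nodal analysis, taking node 2 as the 0 V reference.
Source V1 fixes V_0 = 15 V.
KCL at each unknown node (sum of currents leaving = 0; resistances in Ω):
  Node 1: (V_1 - 15)/12 + (V_1 - 0)/620 + (V_1 - V_3)/3.6 = 0
  Node 3: (V_3 - 15)/4.3 + (V_3 - 0)/33000 + (V_3 - V_1)/3.6 = 0
Collecting terms (coefficients in siemens):
  0.3627·V_1 - 0.2778·V_3 = 1.25
  0.5104·V_3 - 0.2778·V_1 = 3.488
Determinant D = (0.3627)(0.5104) - (-0.2778)(-0.2778) = 0.108
V_1 = [(1.25)(0.5104) - (-0.2778)(3.488)]/D = 14.88 V
V_3 = [(0.3627)(3.488) - (1.25)(-0.2778)]/D = 14.94 V
Power in each resistor, P = (ΔV)²/R:
  P_R1 = (15 - 14.88)²/12 = 0.001112 W
  P_R2 = (14.88 - 0)²/620 = 0.3573 W
  P_R3 = (15 - 14.94)²/4.3 = 0.0009459 W
  P_R4 = (0 - 14.94)²/33000 = 0.00676 W
  P_R5 = (14.88 - 14.94)²/3.6 = 0.0007443 W
P_total = P_R1 + P_R2 + P_R3 + P_R4 + P_R5 = 0.3669 W

Final answer: 0.3669 W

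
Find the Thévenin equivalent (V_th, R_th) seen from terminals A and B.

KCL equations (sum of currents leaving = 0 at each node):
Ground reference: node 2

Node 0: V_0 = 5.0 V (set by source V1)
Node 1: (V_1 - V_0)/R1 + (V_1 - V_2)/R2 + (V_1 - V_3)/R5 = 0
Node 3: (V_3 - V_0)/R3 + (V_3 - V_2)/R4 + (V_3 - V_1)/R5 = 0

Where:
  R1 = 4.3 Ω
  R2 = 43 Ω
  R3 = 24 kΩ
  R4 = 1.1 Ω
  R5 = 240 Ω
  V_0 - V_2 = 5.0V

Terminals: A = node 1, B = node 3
Step 1 — V_th is the open-circuit voltage V_A - V_B (nothing connected across the terminals).
Nodal analysis, taking node 2 as the 0 V reference.
Source V1 fixes V_0 = 5 V.
KCL at each unknown node (sum of currents leaving = 0; resistances in Ω):
  Node 1: (V_1 - 5)/4.3 + (V_1 - 0)/43 + (V_1 - V_3)/240 = 0
  Node 3: (V_3 - 5)/24000 + (V_3 - 0)/1.1 + (V_3 - V_1)/240 = 0
Collecting terms (coefficients in siemens):
  0.26·V_1 - 0.004167·V_3 = 1.163
  0.9133·V_3 - 0.004167·V_1 = 0.0002083
Determinant D = (0.26)(0.9133) - (-0.004167)(-0.004167) = 0.2374
V_1 = [(1.163)(0.9133) - (-0.004167)(0.0002083)]/D = 4.473 V
V_3 = [(0.26)(0.0002083) - (1.163)(-0.004167)]/D = 0.02063 V
V_th = V_1 - V_3 = 4.473 - 0.02063 = 4.452 V
Step 2 — R_th: zero the source — replace V1 by a short circuit (node 2 merges into node 0) — and find the resistance seen between A (node 1) and B (node 3).
Reduce the network between node 1 (A) and node 3 (B) by series/parallel combination:
  Rp1 = R1 ‖ R2 (parallel, both between nodes 0 and 1) = 1/(1/4.3 + 1/43) = 3.909 Ω
  Rp2 = R3 ‖ R4 (parallel, both between nodes 0 and 3) = 1/(1/24000 + 1/1.1) = 1.1 Ω
  Rs1 = Rp1 + Rp2 (series, joined only at node 0) = 3.909 + 1.1 = 5.009 Ω
  Rp3 = R5 ‖ Rs1 (parallel, both between nodes 1 and 3) = 1/(1/240 + 1/5.009) = 4.907 Ω
R_th = 4.907 Ω

Final answer: V_th = 4.452 V, R_th = 4.907 Ω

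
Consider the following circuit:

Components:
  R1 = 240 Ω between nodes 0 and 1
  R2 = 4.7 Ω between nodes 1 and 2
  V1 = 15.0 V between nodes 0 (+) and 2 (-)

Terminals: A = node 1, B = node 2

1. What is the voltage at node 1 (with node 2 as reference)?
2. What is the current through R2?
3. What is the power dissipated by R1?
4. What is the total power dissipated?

Nodal analysis, taking node 2 as the 0 V reference.
Source V1 fixes V_0 = 15 V.
KCL at each unknown node (sum of currents leaving = 0; resistances in Ω):
  Node 1: (V_1 - 15)/240 + (V_1 - 0)/4.7 = 0
Collecting terms: 0.2169 × V_1 = 0.0625  =>  V_1 = 0.2881 V
Part 1:
  Read off the nodal solution: V_1 = 0.2881 V
Part 2:
  I_R2 = (V_1 - V_2)/R2 = (0.2881 - 0)/4.7 = 0.0613 A
  Magnitude: I_R2 = 0.0613 A
Part 3:
  I_R1 = (V_0 - V_1)/R1 = (15 - 0.2881)/240 = 0.0613 A
  P_R1 = I_R1² × R1 = (0.0613)² × 240 = 0.9018 W
Part 4:
  Power in each resistor, P = (ΔV)²/R:
    P_R1 = (15 - 0.2881)²/240 = 0.9018 W
    P_R2 = (0.2881 - 0)²/4.7 = 0.01766 W
  P_total = P_R1 + P_R2 = 0.9195 W

Final answers:
1. V_1 = 0.2881 V
2. I_R2 = 0.0613 A
3. P_R1 = 0.9018 W
4. P_total = 0.9195 W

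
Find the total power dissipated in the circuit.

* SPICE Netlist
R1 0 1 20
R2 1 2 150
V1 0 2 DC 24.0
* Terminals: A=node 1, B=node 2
Nodal analysis, taking node 2 as the 0 V reference.
Source V1 fixes V_0 = 24 V.
KCL at each unknown node (sum of currents leaving = 0; resistances in Ω):
  Node 1: (V_1 - 24)/20 + (V_1 - 0)/150 = 0
Collecting terms: 0.05667 × V_1 = 1.2  =>  V_1 = 21.18 V
Power in each resistor, P = (ΔV)²/R:
  P_R1 = (24 - 21.18)²/20 = 0.3986 W
  P_R2 = (21.18 - 0)²/150 = 2.99 W
P_total = P_R1 + P_R2 = 3.388 W

Final answer: 3.388 W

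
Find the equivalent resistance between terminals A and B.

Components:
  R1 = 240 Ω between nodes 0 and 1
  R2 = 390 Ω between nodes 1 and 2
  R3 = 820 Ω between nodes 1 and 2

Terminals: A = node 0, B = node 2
Reduce the network between node 0 (A) and node 2 (B) by series/parallel combination:
  Rp1 = R2 ‖ R3 (parallel, both between nodes 1 and 2) = 1/(1/390 + 1/820) = 264.3 Ω
  Rs1 = R1 + Rp1 (series, joined only at node 1) = 240 + 264.3 = 504.3 Ω
R_eq = 504.3 Ω

Final answer: 504.3 Ω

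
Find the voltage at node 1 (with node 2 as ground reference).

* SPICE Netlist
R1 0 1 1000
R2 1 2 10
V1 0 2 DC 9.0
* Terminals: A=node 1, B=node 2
Nodal analysis, taking node 2 as the 0 V reference.
Source V1 fixes V_0 = 9 V.
KCL at each unknown node (sum of currents leaving = 0; resistances in Ω):
  Node 1: (V_1 - 9)/1000 + (V_1 - 0)/10 = 0
Collecting terms: 0.101 × V_1 = 0.009  =>  V_1 = 0.08911 V
The requested potential is V_1 = 0.08911 V.

Final answer: V_1 = 0.08911 V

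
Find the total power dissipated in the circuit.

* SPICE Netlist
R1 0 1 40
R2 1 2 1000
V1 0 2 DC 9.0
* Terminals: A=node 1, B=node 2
Nodal analysis, taking node 2 as the 0 V reference.
Source V1 fixes V_0 = 9 V.
KCL at each unknown node (sum of currents leaving = 0; resistances in Ω):
  Node 1: (V_1 - 9)/40 + (V_1 - 0)/1000 = 0
Collecting terms: 0.026 × V_1 = 0.225  =>  V_1 = 8.654 V
Power in each resistor, P = (ΔV)²/R:
  P_R1 = (9 - 8.654)²/40 = 0.002996 W
  P_R2 = (8.654 - 0)²/1000 = 0.07489 W
P_total = P_R1 + P_R2 = 0.07788 W

Final answer: 0.07788 W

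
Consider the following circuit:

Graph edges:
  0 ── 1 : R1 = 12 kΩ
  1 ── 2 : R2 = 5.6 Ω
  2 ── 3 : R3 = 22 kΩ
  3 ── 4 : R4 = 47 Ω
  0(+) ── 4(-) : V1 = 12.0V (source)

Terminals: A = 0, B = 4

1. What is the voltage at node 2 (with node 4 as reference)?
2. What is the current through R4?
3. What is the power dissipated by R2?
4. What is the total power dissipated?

Nodal analysis, taking node 4 as the 0 V reference.
Source V1 fixes V_0 = 12 V.
KCL at each unknown node (sum of currents leaving = 0; resistances in Ω):
  Node 1: (V_1 - 12)/12000 + (V_1 - V_2)/5.6 = 0
  Node 2: (V_2 - V_1)/5.6 + (V_2 - V_3)/22000 = 0
  Node 3: (V_3 - V_2)/22000 + (V_3 - 0)/47 = 0
Collecting terms (coefficients in siemens):
  0.1787·V_1 - 0.1786·V_2 = 0.001
  0.1786·V_2 - 0.1786·V_1 - 0.00004545·V_3 = 0
  0.02132·V_3 - 0.00004545·V_2 = 0
Solving these 3 simultaneous equations (Gaussian elimination) gives:
  V_1 = 7.771 V, V_2 = 7.769 V, V_3 = 0.01656 V
Part 1:
  Read off the nodal solution: V_2 = 7.769 V
Part 2:
  I_R4 = (V_3 - V_4)/R4 = (0.01656 - 0)/47 = 0.0003524 A
  Magnitude: I_R4 = 0.0003524 A
Part 3:
  I_R2 = (V_1 - V_2)/R2 = (7.771 - 7.769)/5.6 = 0.0003524 A
  P_R2 = I_R2² × R2 = (0.0003524)² × 5.6 = 0.0000006954 W
Part 4:
  Power in each resistor, P = (ΔV)²/R:
    P_R1 = (12 - 7.771)²/12000 = 0.00149 W
    P_R2 = (7.771 - 7.769)²/5.6 = 0.0000006954 W
    P_R3 = (7.769 - 0.01656)²/22000 = 0.002732 W
    P_R4 = (0.01656 - 0)²/47 = 0.000005837 W
  P_total = P_R1 + P_R2 + P_R3 + P_R4 = 0.004229 W

Final answers:
1. V_2 = 7.769 V
2. I_R4 = 0.0003524 A
3. P_R2 = 6.954e-07 W
4. P_total = 0.004229 W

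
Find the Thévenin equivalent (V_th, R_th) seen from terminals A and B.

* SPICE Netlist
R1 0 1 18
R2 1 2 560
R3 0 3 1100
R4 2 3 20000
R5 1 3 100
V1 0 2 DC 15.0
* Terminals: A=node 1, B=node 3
Step 1 — V_th is the open-circuit voltage V_A - V_B (nothing connected across the terminals).
Nodal analysis, taking node 2 as the 0 V reference.
Source V1 fixes V_0 = 15 V.
KCL at each unknown node (sum of currents leaving = 0; resistances in Ω):
  Node 1: (V_1 - 15)/18 + (V_1 - 0)/560 + (V_1 - V_3)/100 = 0
  Node 3: (V_3 - 15)/1100 + (V_3 - 0)/20000 + (V_3 - V_1)/100 = 0
Collecting terms (coefficients in siemens):
  0.06734·V_1 - 0.01·V_3 = 0.8333
  0.01096·V_3 - 0.01·V_1 = 0.01364
Determinant D = (0.06734)(0.01096) - (-0.01)(-0.01) = 0.000638
V_1 = [(0.8333)(0.01096) - (-0.01)(0.01364)]/D = 14.53 V
V_3 = [(0.06734)(0.01364) - (0.8333)(-0.01)]/D = 14.5 V
V_th = V_1 - V_3 = 14.53 - 14.5 = 0.02714 V
Step 2 — R_th: zero the source — replace V1 by a short circuit (node 2 merges into node 0) — and find the resistance seen between A (node 1) and B (node 3).
Reduce the network between node 1 (A) and node 3 (B) by series/parallel combination:
  Rp1 = R1 ‖ R2 (parallel, both between nodes 0 and 1) = 1/(1/18 + 1/560) = 17.44 Ω
  Rp2 = R3 ‖ R4 (parallel, both between nodes 0 and 3) = 1/(1/1100 + 1/20000) = 1043 Ω
  Rs1 = Rp1 + Rp2 (series, joined only at node 0) = 17.44 + 1043 = 1060 Ω
  Rp3 = R5 ‖ Rs1 (parallel, both between nodes 1 and 3) = 1/(1/100 + 1/1060) = 91.38 Ω
R_th = 91.38 Ω

Final answer: V_th = 0.02714 V, R_th = 91.38 Ω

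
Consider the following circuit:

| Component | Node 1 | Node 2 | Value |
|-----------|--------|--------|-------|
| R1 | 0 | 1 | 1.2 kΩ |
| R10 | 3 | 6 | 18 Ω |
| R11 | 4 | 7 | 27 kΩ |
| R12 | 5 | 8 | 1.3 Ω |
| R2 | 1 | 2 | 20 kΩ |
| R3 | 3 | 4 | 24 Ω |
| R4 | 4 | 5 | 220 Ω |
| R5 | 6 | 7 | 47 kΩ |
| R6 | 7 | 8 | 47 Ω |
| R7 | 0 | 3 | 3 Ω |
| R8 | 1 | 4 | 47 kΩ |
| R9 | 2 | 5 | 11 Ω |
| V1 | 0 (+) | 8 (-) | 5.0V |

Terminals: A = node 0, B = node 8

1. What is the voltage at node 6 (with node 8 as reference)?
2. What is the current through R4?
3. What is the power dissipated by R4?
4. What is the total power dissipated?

Nodal analysis, taking node 8 as the 0 V reference.
Source V1 fixes V_0 = 5 V.
KCL at each unknown node (sum of currents leaving = 0; resistances in Ω):
  Node 1: (V_1 - 5)/1200 + (V_1 - V_2)/20000 + (V_1 - V_4)/47000 = 0
  Node 2: (V_2 - V_1)/20000 + (V_2 - V_5)/11 = 0
  Node 3: (V_3 - V_4)/24 + (V_3 - 5)/3 + (V_3 - V_6)/18 = 0
  Node 4: (V_4 - V_3)/24 + (V_4 - V_5)/220 + (V_4 - V_1)/47000 + (V_4 - V_7)/27000 = 0
  Node 5: (V_5 - V_4)/220 + (V_5 - V_2)/11 + (V_5 - 0)/1.3 = 0
  Node 6: (V_6 - V_7)/47000 + (V_6 - V_3)/18 = 0
  Node 7: (V_7 - V_6)/47000 + (V_7 - 0)/47 + (V_7 - V_4)/27000 = 0
Collecting terms (coefficients in siemens):
  0.0009046·V_1 - 0.00005·V_2 - 0.00002128·V_4 = 0.004167
  0.09096·V_2 - 0.00005·V_1 - 0.09091·V_5 = 0
  0.4306·V_3 - 0.04167·V_4 - 0.05556·V_6 = 1.667
  0.04627·V_4 - 0.00002128·V_1 - 0.04167·V_3 - 0.004545·V_5 - 0.00003704·V_7 = 0
  0.8647·V_5 - 0.09091·V_2 - 0.004545·V_4 = 0
  0.05558·V_6 - 0.05556·V_3 - 0.00002128·V_7 = 0
  0.02133·V_7 - 0.00003704·V_4 - 0.00002128·V_6 = 0
Solving these 7 simultaneous equations (Gaussian elimination) gives:
  V_1 = 4.712 V, V_2 = 0.02903 V, V_3 = 4.939 V, V_4 = 4.452 V
  V_5 = 0.02646 V, V_6 = 4.937 V, V_7 = 0.01265 V
Part 1:
  Read off the nodal solution: V_6 = 4.937 V
Part 2:
  I_R4 = (V_4 - V_5)/R4 = (4.452 - 0.02646)/220 = 0.02012 A
  Magnitude: I_R4 = 0.02012 A
Part 3:
  I_R4 = (V_4 - V_5)/R4 = (4.452 - 0.02646)/220 = 0.02012 A
  P_R4 = I_R4² × R4 = (0.02012)² × 220 = 0.08903 W
Part 4:
  Power in each resistor, P = (ΔV)²/R:
    P_R1 = (5 - 4.712)²/1200 = 0.00006895 W
    P_R2 = (4.712 - 0.02903)²/20000 = 0.001097 W
    P_R3 = (4.939 - 4.452)²/24 = 0.009867 W
    P_R4 = (4.452 - 0.02646)²/220 = 0.08903 W
    P_R5 = (4.937 - 0.01265)²/47000 = 0.0005159 W
    P_R6 = (0.01265 - 0)²/47 = 0.000003406 W
    P_R7 = (5 - 4.939)²/3 = 0.001246 W
    P_R8 = (4.712 - 4.452)²/47000 = 0.00000144 W
    P_R9 = (0.02903 - 0.02646)²/11 = 0.0000006032 W
    P_R10 = (4.939 - 4.937)²/18 = 0.0000001976 W
    P_R11 = (4.452 - 0.01265)²/27000 = 0.00073 W
    P_R12 = (0.02646 - 0)²/1.3 = 0.0005384 W
  P_total = P_R1 + P_R2 + P_R3 + P_R4 + P_R5 + P_R6 + P_R7 + P_R8 + P_R9 + P_R10 + P_R11 + P_R12 = 0.1031 W

Final answers:
1. V_6 = 4.937 V
2. I_R4 = 0.02012 A
3. P_R4 = 0.08903 W
4. P_total = 0.1031 W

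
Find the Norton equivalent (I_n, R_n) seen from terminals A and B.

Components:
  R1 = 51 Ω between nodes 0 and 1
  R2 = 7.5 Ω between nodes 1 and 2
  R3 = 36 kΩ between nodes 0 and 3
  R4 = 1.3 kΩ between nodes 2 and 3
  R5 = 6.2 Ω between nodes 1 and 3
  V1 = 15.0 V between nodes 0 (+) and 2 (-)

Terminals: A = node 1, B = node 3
Find the Thévenin equivalent first; then I_n = V_th/R_th and R_n = R_th.
Step 1 — V_th is the open-circuit voltage V_A - V_B (nothing connected across the terminals).
Nodal analysis, taking node 2 as the 0 V reference.
Source V1 fixes V_0 = 15 V.
KCL at each unknown node (sum of currents leaving = 0; resistances in Ω):
  Node 1: (V_1 - 15)/51 + (V_1 - 0)/7.5 + (V_1 - V_3)/6.2 = 0
  Node 3: (V_3 - 15)/36000 + (V_3 - 0)/1300 + (V_3 - V_1)/6.2 = 0
Collecting terms (coefficients in siemens):
  0.3142·V_1 - 0.1613·V_3 = 0.2941
  0.1621·V_3 - 0.1613·V_1 = 0.0004167
Determinant D = (0.3142)(0.1621) - (-0.1613)(-0.1613) = 0.02492
V_1 = [(0.2941)(0.1621) - (-0.1613)(0.0004167)]/D = 1.916 V
V_3 = [(0.3142)(0.0004167) - (0.2941)(-0.1613)]/D = 1.909 V
V_th = V_1 - V_3 = 1.916 - 1.909 = 0.00685 V
Step 2 — R_th: zero the source — replace V1 by a short circuit (node 2 merges into node 0) — and find the resistance seen between A (node 1) and B (node 3).
Reduce the network between node 1 (A) and node 3 (B) by series/parallel combination:
  Rp1 = R1 ‖ R2 (parallel, both between nodes 0 and 1) = 1/(1/51 + 1/7.5) = 6.538 Ω
  Rp2 = R3 ‖ R4 (parallel, both between nodes 0 and 3) = 1/(1/36000 + 1/1300) = 1255 Ω
  Rs1 = Rp1 + Rp2 (series, joined only at node 0) = 6.538 + 1255 = 1261 Ω
  Rp3 = R5 ‖ Rs1 (parallel, both between nodes 1 and 3) = 1/(1/6.2 + 1/1261) = 6.17 Ω
R_th = 6.17 Ω
I_n = V_th/R_th = 0.00685/6.17 = 0.00111 A, and R_n = R_th = 6.17 Ω

Final answer: I_n = 0.00111 A, R_n = 6.17 Ω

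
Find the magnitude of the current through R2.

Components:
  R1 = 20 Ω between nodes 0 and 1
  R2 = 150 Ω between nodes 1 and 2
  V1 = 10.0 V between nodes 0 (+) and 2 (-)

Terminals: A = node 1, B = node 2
Nodal analysis, taking node 2 as the 0 V reference.
Source V1 fixes V_0 = 10 V.
KCL at each unknown node (sum of currents leaving = 0; resistances in Ω):
  Node 1: (V_1 - 10)/20 + (V_1 - 0)/150 = 0
Collecting terms: 0.05667 × V_1 = 0.5  =>  V_1 = 8.824 V
I_R2 = (V_1 - V_2)/R2 = (8.824 - 0)/150 = 0.05882 A
|I_R2| = 0.05882 A

Final answer: |I_R2| = 0.05882 A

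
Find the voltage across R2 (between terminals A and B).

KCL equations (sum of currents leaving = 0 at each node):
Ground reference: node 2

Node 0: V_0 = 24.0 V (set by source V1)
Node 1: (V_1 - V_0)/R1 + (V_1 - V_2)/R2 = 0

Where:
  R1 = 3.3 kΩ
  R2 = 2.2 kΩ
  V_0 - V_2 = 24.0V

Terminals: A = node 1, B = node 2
R1 and R2 are in series across V1 (node 0 → node 1 → node 2), and the output A–B is taken across R2, so this is a voltage divider.
Series current: I = V1/(R1 + R2) = 24/(3300 + 2200) = 24/5500 = 0.004364 A
V_R2 = I × R2 = V1 × R2/(R1 + R2) = 24 × 2200/5500 = 9.6 V

Final answer: 9.6 V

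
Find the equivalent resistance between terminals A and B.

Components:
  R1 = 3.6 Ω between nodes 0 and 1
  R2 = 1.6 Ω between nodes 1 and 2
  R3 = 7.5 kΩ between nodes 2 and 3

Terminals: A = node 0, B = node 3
Reduce the network between node 0 (A) and node 3 (B) by series/parallel combination:
  Rs1 = R1 + R2 (series, joined only at node 1) = 3.6 + 1.6 = 5.2 Ω
  Rs2 = R3 + Rs1 (series, joined only at node 2) = 7500 + 5.2 = 7505 Ω
R_eq = 7.505 kΩ

Final answer: 7.505 kΩ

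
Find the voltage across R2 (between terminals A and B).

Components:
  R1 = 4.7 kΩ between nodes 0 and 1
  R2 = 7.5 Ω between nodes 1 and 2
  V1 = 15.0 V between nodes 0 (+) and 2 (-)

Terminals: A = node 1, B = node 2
R1 and R2 are in series across V1 (node 0 → node 1 → node 2), and the output A–B is taken across R2, so this is a voltage divider.
Series current: I = V1/(R1 + R2) = 15/(4700 + 7.5) = 15/4708 = 0.003186 A
V_R2 = I × R2 = V1 × R2/(R1 + R2) = 15 × 7.5/4708 = 0.0239 V

Final answer: 0.0239 V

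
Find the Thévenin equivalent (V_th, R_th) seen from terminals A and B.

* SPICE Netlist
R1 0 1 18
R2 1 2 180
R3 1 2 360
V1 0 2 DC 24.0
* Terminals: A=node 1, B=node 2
Step 1 — V_th is the open-circuit voltage V_A - V_B (nothing connected across the terminals).
Nodal analysis, taking node 2 as the 0 V reference.
Source V1 fixes V_0 = 24 V.
KCL at each unknown node (sum of currents leaving = 0; resistances in Ω):
  Node 1: (V_1 - 24)/18 + (V_1 - 0)/180 + (V_1 - 0)/360 = 0
Collecting terms: 0.06389 × V_1 = 1.333  =>  V_1 = 20.87 V
V_th = V_1 - V_2 = 20.87 - 0 = 20.87 V
Step 2 — R_th: zero the source — replace V1 by a short circuit (node 2 merges into node 0) — and find the resistance seen between A (node 1) and B (node 0).
Reduce the network between node 1 (A) and node 0 (B) by series/parallel combination:
  Rp1 = R1 ‖ R2 ‖ R3 (parallel, all between nodes 0 and 1) = 1/(1/18 + 1/180 + 1/360) = 15.65 Ω
R_th = 15.65 Ω

Final answer: V_th = 20.87 V, R_th = 15.65 Ω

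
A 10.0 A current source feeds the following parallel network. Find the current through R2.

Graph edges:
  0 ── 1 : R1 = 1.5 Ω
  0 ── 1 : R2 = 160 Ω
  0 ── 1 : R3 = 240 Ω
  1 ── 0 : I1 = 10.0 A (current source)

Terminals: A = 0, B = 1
All resistors sit directly between nodes 0 and 1, so they are in parallel and share one voltage V; the full source current 10 A splits among them.
1/R_par = 1/1.5 + 1/160 + 1/240 = 0.6771 S  =>  R_par = 1.477 Ω
V = I × R_par = 10 × 1.477 = 14.77 V
I_R2 = V/R2 = 14.77/160 = 0.09231 A

Final answer: 0.09231 A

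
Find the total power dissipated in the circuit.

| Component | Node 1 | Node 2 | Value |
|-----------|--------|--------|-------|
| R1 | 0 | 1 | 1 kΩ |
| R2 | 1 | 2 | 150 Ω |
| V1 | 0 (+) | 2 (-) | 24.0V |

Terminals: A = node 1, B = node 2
Nodal analysis, taking node 2 as the 0 V reference.
Source V1 fixes V_0 = 24 V.
KCL at each unknown node (sum of currents leaving = 0; resistances in Ω):
  Node 1: (V_1 - 24)/1000 + (V_1 - 0)/150 = 0
Collecting terms: 0.007667 × V_1 = 0.024  =>  V_1 = 3.13 V
Power in each resistor, P = (ΔV)²/R:
  P_R1 = (24 - 3.13)²/1000 = 0.4355 W
  P_R2 = (3.13 - 0)²/150 = 0.06533 W
P_total = P_R1 + P_R2 = 0.5009 W

Final answer: 0.5009 W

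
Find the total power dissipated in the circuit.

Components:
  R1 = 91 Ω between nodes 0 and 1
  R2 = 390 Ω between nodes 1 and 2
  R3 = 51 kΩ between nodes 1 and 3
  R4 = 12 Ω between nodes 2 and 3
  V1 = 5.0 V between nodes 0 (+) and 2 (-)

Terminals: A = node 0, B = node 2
Nodal analysis, taking node 2 as the 0 V reference.
Source V1 fixes V_0 = 5 V.
KCL at each unknown node (sum of currents leaving = 0; resistances in Ω):
  Node 1: (V_1 - 5)/91 + (V_1 - 0)/390 + (V_1 - V_3)/51000 = 0
  Node 3: (V_3 - V_1)/51000 + (V_3 - 0)/12 = 0
Collecting terms (coefficients in siemens):
  0.01357·V_1 - 0.00001961·V_3 = 0.05495
  0.08335·V_3 - 0.00001961·V_1 = 0
Determinant D = (0.01357)(0.08335) - (-0.00001961)(-0.00001961) = 0.001131
V_1 = [(0.05495)(0.08335) - (-0.00001961)(0)]/D = 4.048 V
V_3 = [(0.01357)(0) - (0.05495)(-0.00001961)]/D = 0.0009523 V
Power in each resistor, P = (ΔV)²/R:
  P_R1 = (5 - 4.048)²/91 = 0.009955 W
  P_R2 = (4.048 - 0)²/390 = 0.04202 W
  P_R3 = (4.048 - 0.0009523)²/51000 = 0.0003212 W
  P_R4 = (0 - 0.0009523)²/12 = 0.00000007557 W
P_total = P_R1 + P_R2 + P_R3 + P_R4 = 0.0523 W

Final answer: 0.0523 W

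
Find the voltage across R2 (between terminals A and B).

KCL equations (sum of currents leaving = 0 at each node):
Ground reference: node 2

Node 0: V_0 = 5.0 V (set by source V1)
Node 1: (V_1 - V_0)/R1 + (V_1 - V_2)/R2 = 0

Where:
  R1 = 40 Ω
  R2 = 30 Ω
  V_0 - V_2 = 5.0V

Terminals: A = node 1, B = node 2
R1 and R2 are in series across V1 (node 0 → node 1 → node 2), and the output A–B is taken across R2, so this is a voltage divider.
Series current: I = V1/(R1 + R2) = 5/(40 + 30) = 5/70 = 0.07143 A
V_R2 = I × R2 = V1 × R2/(R1 + R2) = 5 × 30/70 = 2.143 V

Final answer: 2.143 V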